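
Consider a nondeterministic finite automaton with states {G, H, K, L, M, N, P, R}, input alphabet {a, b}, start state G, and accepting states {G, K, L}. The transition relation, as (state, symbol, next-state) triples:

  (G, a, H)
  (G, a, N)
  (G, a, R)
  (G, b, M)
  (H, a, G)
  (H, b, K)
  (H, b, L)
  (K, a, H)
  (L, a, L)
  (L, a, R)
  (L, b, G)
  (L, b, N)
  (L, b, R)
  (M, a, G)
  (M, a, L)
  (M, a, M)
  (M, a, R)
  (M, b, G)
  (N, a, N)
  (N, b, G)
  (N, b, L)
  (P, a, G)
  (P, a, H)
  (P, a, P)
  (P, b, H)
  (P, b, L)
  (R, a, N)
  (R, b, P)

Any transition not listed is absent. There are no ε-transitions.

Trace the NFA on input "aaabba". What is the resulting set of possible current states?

{G, H, L, M, N, R}

Start in {G}.
Read 'a': G→{H, N, R}; now {H, N, R}.
Read 'a': H→{G}, N→{N}, R→{N}; now {G, N}.
Read 'a': G→{H, N, R}, N→{N}; now {H, N, R}.
Read 'b': H→{K, L}, N→{G, L}, R→{P}; now {G, K, L, P}.
Read 'b': G→{M}, K→∅, L→{G, N, R}, P→{H, L}; now {G, H, L, M, N, R}.
Read 'a': G→{H, N, R}, H→{G}, L→{L, R}, M→{G, L, M, R}, N→{N}, R→{N}; now {G, H, L, M, N, R}.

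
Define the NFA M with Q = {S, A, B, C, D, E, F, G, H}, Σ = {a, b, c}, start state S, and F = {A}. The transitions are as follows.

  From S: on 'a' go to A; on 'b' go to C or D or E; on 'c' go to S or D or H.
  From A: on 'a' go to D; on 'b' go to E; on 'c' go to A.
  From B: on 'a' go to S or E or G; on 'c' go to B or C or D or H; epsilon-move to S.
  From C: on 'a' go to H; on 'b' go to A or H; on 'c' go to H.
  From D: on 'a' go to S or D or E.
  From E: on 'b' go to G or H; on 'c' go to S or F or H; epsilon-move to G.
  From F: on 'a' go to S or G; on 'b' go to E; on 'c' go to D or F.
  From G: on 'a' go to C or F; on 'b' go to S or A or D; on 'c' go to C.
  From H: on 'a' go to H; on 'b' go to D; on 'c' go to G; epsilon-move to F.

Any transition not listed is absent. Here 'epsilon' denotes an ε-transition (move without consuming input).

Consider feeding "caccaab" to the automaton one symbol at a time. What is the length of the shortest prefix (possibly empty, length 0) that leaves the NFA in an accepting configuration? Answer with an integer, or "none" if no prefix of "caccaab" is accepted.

2

Start in {S}.
Read 'c': {S} → {S, D, F, H}.
Read 'a': {S, D, F, H} → {S, A, D, E, F, G, H}.
None of the earlier sets intersect F, but {S, A, D, E, F, G, H} does.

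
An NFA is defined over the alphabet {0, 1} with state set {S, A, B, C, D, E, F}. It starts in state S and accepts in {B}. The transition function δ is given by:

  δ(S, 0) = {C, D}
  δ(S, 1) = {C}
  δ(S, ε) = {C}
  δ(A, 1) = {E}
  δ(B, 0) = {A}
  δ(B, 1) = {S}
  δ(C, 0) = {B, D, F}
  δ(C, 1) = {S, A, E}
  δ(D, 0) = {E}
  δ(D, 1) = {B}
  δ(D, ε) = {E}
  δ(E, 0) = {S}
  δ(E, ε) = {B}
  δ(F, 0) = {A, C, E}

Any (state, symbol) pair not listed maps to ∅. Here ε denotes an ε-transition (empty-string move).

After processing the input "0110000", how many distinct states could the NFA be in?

7

Start: ε-closure({S}) = {S, C}.
Read '0': S→{C, D}, C→{B, D, F}; union {B, C, D, F}; ε-closure = {B, C, D, E, F}.
Read '1': B→{S}, C→{S, A, E}, D→{B}, E→∅, F→∅; union {S, A, B, E}; ε-closure = {S, A, B, C, E}.
Read '1': S→{C}, A→{E}, B→{S}, C→{S, A, E}, E→∅; union {S, A, C, E}; ε-closure = {S, A, B, C, E}.
Read '0': S→{C, D}, A→∅, B→{A}, C→{B, D, F}, E→{S}; union {S, A, B, C, D, F}; ε-closure = {S, A, B, C, D, E, F}.
Read '0': S→{C, D}, A→∅, B→{A}, C→{B, D, F}, D→{E}, E→{S}, F→{A, C, E}; now {S, A, B, C, D, E, F}.
Read '0': S→{C, D}, A→∅, B→{A}, C→{B, D, F}, D→{E}, E→{S}, F→{A, C, E}; now {S, A, B, C, D, E, F}.
Read '0': S→{C, D}, A→∅, B→{A}, C→{B, D, F}, D→{E}, E→{S}, F→{A, C, E}; now {S, A, B, C, D, E, F}.
That set has 7 states.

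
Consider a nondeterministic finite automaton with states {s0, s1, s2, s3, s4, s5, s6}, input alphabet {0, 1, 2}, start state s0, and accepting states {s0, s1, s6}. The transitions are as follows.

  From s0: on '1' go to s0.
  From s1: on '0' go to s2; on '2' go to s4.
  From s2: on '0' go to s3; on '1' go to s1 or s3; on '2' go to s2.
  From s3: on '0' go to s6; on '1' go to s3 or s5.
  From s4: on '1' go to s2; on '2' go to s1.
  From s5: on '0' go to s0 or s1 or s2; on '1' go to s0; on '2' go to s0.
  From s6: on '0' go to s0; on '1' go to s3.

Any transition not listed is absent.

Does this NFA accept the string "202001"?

Start in {s0}.
Read '2': {s0} → ∅.
The set is empty and remains empty for the remaining 5 symbols.
The final set ∅ contains no accepting state.

No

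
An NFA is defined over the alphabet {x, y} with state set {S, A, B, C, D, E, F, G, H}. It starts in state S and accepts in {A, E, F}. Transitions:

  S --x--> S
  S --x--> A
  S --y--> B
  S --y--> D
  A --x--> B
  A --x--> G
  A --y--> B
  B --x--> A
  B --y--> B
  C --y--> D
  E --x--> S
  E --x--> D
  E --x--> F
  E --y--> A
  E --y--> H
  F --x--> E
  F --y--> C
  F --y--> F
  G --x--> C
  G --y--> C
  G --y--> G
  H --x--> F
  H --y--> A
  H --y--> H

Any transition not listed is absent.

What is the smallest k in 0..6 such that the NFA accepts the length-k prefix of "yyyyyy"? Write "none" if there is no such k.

none

Start in {S}.
Read 'y': S→{B, D}; now {B, D}.
Read 'y': B→{B}, D→∅; now {B}.
Read 'y': B→{B}; now {B}.
Read 'y': B→{B}; now {B}.
Read 'y': B→{B}; now {B}.
Read 'y': B→{B}; now {B}.
No reachable set along the way intersects F.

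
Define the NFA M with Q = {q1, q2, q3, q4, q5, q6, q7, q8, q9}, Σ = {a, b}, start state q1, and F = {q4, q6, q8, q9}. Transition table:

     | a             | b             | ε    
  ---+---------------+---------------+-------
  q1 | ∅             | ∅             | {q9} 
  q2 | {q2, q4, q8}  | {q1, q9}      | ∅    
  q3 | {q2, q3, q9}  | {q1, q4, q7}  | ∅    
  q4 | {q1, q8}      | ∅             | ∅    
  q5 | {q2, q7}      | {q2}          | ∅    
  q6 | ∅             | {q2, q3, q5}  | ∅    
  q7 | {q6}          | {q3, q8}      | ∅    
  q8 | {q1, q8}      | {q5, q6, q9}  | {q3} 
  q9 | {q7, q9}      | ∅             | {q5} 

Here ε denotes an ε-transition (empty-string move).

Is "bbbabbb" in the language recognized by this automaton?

Yes

Start: ε-closure({q1}) = {q1, q5, q9}.
Read 'b': q1→∅, q5→{q2}, q9→∅; now {q2}.
Read 'b': q2→{q1, q9}; union {q1, q9}; ε-closure = {q1, q5, q9}.
Read 'b': q1→∅, q5→{q2}, q9→∅; now {q2}.
Read 'a': q2→{q2, q4, q8}; union {q2, q4, q8}; ε-closure = {q2, q3, q4, q8}.
Read 'b': q2→{q1, q9}, q3→{q1, q4, q7}, q4→∅, q8→{q5, q6, q9}; now {q1, q4, q5, q6, q7, q9}.
Read 'b': q1→∅, q4→∅, q5→{q2}, q6→{q2, q3, q5}, q7→{q3, q8}, q9→∅; now {q2, q3, q5, q8}.
Read 'b': q2→{q1, q9}, q3→{q1, q4, q7}, q5→{q2}, q8→{q5, q6, q9}; now {q1, q2, q4, q5, q6, q7, q9}.
The final set {q1, q2, q4, q5, q6, q7, q9} contains the accepting states q4, q6, q9.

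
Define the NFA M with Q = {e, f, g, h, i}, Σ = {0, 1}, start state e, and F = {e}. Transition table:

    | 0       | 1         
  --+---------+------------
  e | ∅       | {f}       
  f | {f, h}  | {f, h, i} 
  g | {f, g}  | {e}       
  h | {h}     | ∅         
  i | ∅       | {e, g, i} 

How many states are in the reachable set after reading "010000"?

0

Start in {e}.
Read '0': e→∅; now ∅.
The set is empty and remains empty for the remaining 5 symbols.
That set has 0 states.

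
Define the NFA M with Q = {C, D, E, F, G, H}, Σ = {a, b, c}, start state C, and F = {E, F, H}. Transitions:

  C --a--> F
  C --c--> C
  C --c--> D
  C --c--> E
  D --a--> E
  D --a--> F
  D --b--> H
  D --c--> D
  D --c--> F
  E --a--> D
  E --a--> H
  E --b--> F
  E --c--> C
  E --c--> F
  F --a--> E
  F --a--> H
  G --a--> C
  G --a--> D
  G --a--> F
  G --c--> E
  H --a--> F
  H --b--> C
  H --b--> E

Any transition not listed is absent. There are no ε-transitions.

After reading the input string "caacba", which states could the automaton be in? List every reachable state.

Start in {C}.
Read 'c': {C} → {C, D, E}.
Read 'a': {C, D, E} → {D, E, F, H}.
Read 'a': {D, E, F, H} → {D, E, F, H}.
Read 'c': {D, E, F, H} → {C, D, F}.
Read 'b': {C, D, F} → {H}.
Read 'a': {H} → {F}.

{F}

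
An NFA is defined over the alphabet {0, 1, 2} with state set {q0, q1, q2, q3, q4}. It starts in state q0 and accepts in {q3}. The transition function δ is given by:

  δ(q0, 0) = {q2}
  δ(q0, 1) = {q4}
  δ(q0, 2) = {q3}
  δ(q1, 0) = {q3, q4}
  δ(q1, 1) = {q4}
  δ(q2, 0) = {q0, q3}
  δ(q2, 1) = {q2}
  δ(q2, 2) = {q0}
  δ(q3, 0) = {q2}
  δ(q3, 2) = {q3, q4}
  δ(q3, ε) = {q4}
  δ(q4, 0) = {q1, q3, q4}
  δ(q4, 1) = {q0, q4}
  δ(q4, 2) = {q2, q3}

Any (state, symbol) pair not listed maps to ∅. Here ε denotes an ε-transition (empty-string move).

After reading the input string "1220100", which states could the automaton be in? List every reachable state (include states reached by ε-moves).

{q0, q1, q2, q3, q4}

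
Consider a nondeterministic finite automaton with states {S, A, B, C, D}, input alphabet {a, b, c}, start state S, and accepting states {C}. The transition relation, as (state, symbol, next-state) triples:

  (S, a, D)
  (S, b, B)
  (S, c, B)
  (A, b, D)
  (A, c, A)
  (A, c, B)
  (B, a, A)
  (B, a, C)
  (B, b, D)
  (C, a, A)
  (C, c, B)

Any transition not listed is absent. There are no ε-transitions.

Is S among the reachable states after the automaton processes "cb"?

Start in {S}.
Read 'c': {S} → {B}.
Read 'b': {B} → {D}.
State S is not in {D}.

No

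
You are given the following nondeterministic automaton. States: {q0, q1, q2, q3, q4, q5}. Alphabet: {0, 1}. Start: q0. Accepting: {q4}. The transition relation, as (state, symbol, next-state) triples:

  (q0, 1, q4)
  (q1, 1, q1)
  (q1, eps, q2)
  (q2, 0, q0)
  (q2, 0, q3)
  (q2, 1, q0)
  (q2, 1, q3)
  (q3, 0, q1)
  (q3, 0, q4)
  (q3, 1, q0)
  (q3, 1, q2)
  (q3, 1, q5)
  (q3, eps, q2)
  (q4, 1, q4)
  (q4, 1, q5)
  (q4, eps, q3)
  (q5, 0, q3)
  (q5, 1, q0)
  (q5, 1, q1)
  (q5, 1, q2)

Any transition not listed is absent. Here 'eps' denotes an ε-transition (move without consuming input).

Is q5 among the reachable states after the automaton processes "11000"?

No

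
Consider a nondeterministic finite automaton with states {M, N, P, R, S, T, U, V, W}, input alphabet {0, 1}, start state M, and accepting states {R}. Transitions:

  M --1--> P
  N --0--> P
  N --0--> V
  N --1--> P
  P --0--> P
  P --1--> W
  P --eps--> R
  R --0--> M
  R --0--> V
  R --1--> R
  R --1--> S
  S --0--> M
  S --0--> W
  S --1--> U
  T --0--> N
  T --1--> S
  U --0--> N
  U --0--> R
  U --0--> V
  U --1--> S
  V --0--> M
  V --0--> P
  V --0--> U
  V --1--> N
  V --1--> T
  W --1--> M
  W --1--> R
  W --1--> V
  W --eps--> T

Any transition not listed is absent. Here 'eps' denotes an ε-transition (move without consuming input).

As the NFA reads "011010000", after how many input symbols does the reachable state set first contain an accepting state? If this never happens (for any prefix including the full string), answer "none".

none

Start in {M}.
Read '0': {M} → ∅.
The set is empty and remains empty for the remaining 8 symbols.
No reachable set along the way intersects F.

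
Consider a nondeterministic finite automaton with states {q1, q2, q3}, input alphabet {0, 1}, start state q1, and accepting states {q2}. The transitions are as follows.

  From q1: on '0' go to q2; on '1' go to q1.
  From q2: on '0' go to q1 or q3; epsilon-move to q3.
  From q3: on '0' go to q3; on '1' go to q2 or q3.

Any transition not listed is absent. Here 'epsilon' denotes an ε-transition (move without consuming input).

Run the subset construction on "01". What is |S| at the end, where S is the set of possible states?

Start in {q1}.
Read '0': q1→{q2}; union {q2}; ε-closure = {q2, q3}.
Read '1': q2→∅, q3→{q2, q3}; now {q2, q3}.
That set has 2 states.

2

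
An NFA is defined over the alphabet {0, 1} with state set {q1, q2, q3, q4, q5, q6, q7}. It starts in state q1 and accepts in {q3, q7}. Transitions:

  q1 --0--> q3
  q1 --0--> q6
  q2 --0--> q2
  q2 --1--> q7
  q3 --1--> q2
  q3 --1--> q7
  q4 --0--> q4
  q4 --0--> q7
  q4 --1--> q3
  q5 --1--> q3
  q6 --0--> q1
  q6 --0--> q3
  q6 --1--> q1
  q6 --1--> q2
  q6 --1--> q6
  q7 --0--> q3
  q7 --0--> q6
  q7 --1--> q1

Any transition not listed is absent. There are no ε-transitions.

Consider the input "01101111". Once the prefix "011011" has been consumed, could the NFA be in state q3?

No

Start in {q1}.
Read '0': q1→{q3, q6}; now {q3, q6}.
Read '1': q3→{q2, q7}, q6→{q1, q2, q6}; now {q1, q2, q6, q7}.
Read '1': q1→∅, q2→{q7}, q6→{q1, q2, q6}, q7→{q1}; now {q1, q2, q6, q7}.
Read '0': q1→{q3, q6}, q2→{q2}, q6→{q1, q3}, q7→{q3, q6}; now {q1, q2, q3, q6}.
Read '1': q1→∅, q2→{q7}, q3→{q2, q7}, q6→{q1, q2, q6}; now {q1, q2, q6, q7}.
Read '1': q1→∅, q2→{q7}, q6→{q1, q2, q6}, q7→{q1}; now {q1, q2, q6, q7}.
State q3 is not in {q1, q2, q6, q7}.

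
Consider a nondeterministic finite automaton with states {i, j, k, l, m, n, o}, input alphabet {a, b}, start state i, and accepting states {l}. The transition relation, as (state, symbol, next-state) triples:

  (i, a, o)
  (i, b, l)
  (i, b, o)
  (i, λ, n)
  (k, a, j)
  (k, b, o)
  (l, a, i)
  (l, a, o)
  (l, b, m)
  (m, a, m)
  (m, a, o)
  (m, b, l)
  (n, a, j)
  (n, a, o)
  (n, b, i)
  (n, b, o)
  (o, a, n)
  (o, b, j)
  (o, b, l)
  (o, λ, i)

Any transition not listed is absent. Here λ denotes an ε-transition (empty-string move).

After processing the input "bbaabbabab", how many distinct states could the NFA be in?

Start: ε-closure({i}) = {i, n}.
Read 'b': i→{l, o}, n→{i, o}; union {i, l, o}; ε-closure = {i, l, n, o}.
Read 'b': i→{l, o}, l→{m}, n→{i, o}, o→{j, l}; union {i, j, l, m, o}; ε-closure = {i, j, l, m, n, o}.
Read 'a': i→{o}, j→∅, l→{i, o}, m→{m, o}, n→{j, o}, o→{n}; now {i, j, m, n, o}.
Read 'a': i→{o}, j→∅, m→{m, o}, n→{j, o}, o→{n}; union {j, m, n, o}; ε-closure = {i, j, m, n, o}.
Read 'b': i→{l, o}, j→∅, m→{l}, n→{i, o}, o→{j, l}; union {i, j, l, o}; ε-closure = {i, j, l, n, o}.
Read 'b': i→{l, o}, j→∅, l→{m}, n→{i, o}, o→{j, l}; union {i, j, l, m, o}; ε-closure = {i, j, l, m, n, o}.
Read 'a': i→{o}, j→∅, l→{i, o}, m→{m, o}, n→{j, o}, o→{n}; now {i, j, m, n, o}.
Read 'b': i→{l, o}, j→∅, m→{l}, n→{i, o}, o→{j, l}; union {i, j, l, o}; ε-closure = {i, j, l, n, o}.
Read 'a': i→{o}, j→∅, l→{i, o}, n→{j, o}, o→{n}; now {i, j, n, o}.
Read 'b': i→{l, o}, j→∅, n→{i, o}, o→{j, l}; union {i, j, l, o}; ε-closure = {i, j, l, n, o}.
That set has 5 states.

5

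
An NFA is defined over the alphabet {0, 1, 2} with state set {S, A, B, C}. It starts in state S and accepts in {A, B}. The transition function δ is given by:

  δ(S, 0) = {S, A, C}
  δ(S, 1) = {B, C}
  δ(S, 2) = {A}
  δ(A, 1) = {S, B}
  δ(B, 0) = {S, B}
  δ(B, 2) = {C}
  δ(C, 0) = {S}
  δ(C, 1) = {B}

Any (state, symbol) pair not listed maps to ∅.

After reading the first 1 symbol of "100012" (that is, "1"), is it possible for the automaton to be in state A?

Start in {S}.
Read '1': {S} → {B, C}.
State A is not in {B, C}.

No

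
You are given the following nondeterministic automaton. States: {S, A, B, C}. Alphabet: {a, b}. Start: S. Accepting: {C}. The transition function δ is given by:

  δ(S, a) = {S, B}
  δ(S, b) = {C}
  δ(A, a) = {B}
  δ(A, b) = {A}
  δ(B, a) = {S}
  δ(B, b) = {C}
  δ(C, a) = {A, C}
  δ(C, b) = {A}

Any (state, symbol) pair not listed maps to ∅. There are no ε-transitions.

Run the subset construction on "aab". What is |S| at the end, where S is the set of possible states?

1

Start in {S}.
Read 'a': S→{S, B}; now {S, B}.
Read 'a': S→{S, B}, B→{S}; now {S, B}.
Read 'b': S→{C}, B→{C}; now {C}.
That set has 1 state.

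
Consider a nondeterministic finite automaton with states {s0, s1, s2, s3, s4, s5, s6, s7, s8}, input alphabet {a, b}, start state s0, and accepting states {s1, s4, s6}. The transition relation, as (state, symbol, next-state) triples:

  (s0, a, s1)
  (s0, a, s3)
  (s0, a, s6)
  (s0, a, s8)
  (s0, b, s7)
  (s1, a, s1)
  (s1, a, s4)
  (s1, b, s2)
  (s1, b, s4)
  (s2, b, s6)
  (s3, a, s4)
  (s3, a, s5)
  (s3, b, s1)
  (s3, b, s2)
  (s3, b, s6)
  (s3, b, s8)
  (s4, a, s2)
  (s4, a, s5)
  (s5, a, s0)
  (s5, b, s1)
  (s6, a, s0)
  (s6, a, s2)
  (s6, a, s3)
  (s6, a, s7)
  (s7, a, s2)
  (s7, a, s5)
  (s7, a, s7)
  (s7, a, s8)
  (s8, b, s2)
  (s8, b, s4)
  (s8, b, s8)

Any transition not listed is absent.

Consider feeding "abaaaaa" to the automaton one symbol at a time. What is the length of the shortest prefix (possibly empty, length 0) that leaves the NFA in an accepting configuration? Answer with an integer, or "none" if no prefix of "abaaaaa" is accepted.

1

Start in {s0}.
Read 'a': {s0} → {s1, s3, s6, s8}.
None of the earlier sets intersect F, but {s1, s3, s6, s8} does.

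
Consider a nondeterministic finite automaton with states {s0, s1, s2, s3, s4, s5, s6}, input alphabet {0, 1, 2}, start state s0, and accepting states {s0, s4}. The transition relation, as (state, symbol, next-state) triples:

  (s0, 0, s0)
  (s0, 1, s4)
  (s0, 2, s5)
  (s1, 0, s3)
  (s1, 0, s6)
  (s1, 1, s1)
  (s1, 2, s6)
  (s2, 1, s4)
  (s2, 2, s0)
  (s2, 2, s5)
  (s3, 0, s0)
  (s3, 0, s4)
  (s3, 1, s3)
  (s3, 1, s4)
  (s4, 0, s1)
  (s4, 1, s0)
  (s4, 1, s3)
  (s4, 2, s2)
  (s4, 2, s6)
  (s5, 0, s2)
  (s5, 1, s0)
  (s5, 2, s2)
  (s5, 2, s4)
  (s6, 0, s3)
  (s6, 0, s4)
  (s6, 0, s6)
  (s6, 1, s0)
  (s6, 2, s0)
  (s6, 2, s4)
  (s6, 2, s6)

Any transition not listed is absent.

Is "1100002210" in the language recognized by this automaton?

Yes

Start in {s0}.
Read '1': s0→{s4}; now {s4}.
Read '1': s4→{s0, s3}; now {s0, s3}.
Read '0': s0→{s0}, s3→{s0, s4}; now {s0, s4}.
Read '0': s0→{s0}, s4→{s1}; now {s0, s1}.
Read '0': s0→{s0}, s1→{s3, s6}; now {s0, s3, s6}.
Read '0': s0→{s0}, s3→{s0, s4}, s6→{s3, s4, s6}; now {s0, s3, s4, s6}.
Read '2': s0→{s5}, s3→∅, s4→{s2, s6}, s6→{s0, s4, s6}; now {s0, s2, s4, s5, s6}.
Read '2': s0→{s5}, s2→{s0, s5}, s4→{s2, s6}, s5→{s2, s4}, s6→{s0, s4, s6}; now {s0, s2, s4, s5, s6}.
Read '1': s0→{s4}, s2→{s4}, s4→{s0, s3}, s5→{s0}, s6→{s0}; now {s0, s3, s4}.
Read '0': s0→{s0}, s3→{s0, s4}, s4→{s1}; now {s0, s1, s4}.
The final set {s0, s1, s4} contains the accepting states s0, s4.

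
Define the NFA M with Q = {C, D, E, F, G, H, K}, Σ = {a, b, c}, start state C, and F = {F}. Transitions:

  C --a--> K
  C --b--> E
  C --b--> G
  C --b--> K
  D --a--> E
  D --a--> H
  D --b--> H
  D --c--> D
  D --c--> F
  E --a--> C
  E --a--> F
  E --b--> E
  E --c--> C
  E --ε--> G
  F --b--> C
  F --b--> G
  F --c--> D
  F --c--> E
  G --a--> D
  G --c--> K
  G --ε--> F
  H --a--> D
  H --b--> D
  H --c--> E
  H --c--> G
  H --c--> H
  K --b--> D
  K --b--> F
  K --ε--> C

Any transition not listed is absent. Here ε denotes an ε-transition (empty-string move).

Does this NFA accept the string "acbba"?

No

Start in {C}.
Read 'a': C→{K}; union {K}; ε-closure = {C, K}.
Read 'c': C→∅, K→∅; now ∅.
The set is empty and remains empty for the remaining 3 symbols.
The final set ∅ contains no accepting state.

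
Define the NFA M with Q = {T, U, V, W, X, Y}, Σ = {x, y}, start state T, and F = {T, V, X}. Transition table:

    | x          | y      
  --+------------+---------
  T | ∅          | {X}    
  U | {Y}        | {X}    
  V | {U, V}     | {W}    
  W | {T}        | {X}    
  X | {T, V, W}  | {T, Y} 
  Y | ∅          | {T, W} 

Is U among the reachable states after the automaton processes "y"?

Start in {T}.
Read 'y': T→{X}; now {X}.
State U is not in {X}.

No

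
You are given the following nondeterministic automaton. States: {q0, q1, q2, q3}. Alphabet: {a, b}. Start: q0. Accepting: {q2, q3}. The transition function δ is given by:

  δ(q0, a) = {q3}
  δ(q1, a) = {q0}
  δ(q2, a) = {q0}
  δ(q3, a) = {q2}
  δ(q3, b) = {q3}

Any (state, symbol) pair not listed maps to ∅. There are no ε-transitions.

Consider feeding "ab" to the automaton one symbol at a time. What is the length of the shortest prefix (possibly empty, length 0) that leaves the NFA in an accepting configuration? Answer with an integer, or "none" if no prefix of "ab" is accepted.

1

Start in {q0}.
Read 'a': q0→{q3}; now {q3}.
None of the earlier sets intersect F, but {q3} does.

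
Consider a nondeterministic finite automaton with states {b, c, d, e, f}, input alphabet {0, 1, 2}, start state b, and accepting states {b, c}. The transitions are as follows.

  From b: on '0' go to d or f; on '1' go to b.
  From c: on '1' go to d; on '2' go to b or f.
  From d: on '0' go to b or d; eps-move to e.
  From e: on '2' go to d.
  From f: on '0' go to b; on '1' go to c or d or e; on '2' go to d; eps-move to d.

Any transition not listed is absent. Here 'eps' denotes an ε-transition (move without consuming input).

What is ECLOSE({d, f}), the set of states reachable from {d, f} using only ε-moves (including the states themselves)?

Begin with {d, f}.
ε-move d → e; add e.

{d, e, f}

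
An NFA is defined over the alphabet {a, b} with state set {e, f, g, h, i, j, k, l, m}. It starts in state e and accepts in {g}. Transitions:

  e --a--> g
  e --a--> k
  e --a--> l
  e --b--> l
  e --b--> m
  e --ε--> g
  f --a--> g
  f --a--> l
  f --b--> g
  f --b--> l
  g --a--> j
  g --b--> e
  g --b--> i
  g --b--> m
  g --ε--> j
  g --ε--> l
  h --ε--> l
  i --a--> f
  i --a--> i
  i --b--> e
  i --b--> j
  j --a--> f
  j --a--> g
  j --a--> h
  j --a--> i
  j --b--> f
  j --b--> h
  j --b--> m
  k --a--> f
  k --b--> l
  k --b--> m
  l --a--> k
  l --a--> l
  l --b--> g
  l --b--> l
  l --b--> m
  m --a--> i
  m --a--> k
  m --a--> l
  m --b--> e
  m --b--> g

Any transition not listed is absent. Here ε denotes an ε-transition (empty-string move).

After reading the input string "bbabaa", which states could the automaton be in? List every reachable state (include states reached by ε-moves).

{f, g, h, i, j, k, l}

Start: ε-closure({e}) = {e, g, j, l}.
Read 'b': e→{l, m}, g→{e, i, m}, j→{f, h, m}, l→{g, l, m}; union {e, f, g, h, i, l, m}; ε-closure = {e, f, g, h, i, j, l, m}.
Read 'b': e→{l, m}, f→{g, l}, g→{e, i, m}, h→∅, i→{e, j}, j→{f, h, m}, l→{g, l, m}, m→{e, g}; now {e, f, g, h, i, j, l, m}.
Read 'a': e→{g, k, l}, f→{g, l}, g→{j}, h→∅, i→{f, i}, j→{f, g, h, i}, l→{k, l}, m→{i, k, l}; now {f, g, h, i, j, k, l}.
Read 'b': f→{g, l}, g→{e, i, m}, h→∅, i→{e, j}, j→{f, h, m}, k→{l, m}, l→{g, l, m}; now {e, f, g, h, i, j, l, m}.
Read 'a': e→{g, k, l}, f→{g, l}, g→{j}, h→∅, i→{f, i}, j→{f, g, h, i}, l→{k, l}, m→{i, k, l}; now {f, g, h, i, j, k, l}.
Read 'a': f→{g, l}, g→{j}, h→∅, i→{f, i}, j→{f, g, h, i}, k→{f}, l→{k, l}; now {f, g, h, i, j, k, l}.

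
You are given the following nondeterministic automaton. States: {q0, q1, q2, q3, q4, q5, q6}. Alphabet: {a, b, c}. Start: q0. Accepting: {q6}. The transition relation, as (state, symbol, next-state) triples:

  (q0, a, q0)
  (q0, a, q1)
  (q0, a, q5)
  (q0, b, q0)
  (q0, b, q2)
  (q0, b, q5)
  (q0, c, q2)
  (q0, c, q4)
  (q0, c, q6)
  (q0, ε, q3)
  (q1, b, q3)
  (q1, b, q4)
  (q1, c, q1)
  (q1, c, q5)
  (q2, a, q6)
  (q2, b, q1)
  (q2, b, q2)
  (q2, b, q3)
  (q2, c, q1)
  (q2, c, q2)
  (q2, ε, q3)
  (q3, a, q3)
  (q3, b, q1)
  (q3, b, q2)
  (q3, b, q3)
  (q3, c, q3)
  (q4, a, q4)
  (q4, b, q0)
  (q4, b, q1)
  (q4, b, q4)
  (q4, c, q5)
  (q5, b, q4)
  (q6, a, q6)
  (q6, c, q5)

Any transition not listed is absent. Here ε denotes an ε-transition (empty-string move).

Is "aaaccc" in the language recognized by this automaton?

No

Start: ε-closure({q0}) = {q0, q3}.
Read 'a': {q0, q3} → {q0, q1, q3, q5}.
Read 'a': {q0, q1, q3, q5} → {q0, q1, q3, q5}.
Read 'a': {q0, q1, q3, q5} → {q0, q1, q3, q5}.
Read 'c': {q0, q1, q3, q5} → {q1, q2, q3, q4, q5, q6}.
Read 'c': {q1, q2, q3, q4, q5, q6} → {q1, q2, q3, q5}.
Read 'c': {q1, q2, q3, q5} → {q1, q2, q3, q5}.
The final set {q1, q2, q3, q5} contains no accepting state.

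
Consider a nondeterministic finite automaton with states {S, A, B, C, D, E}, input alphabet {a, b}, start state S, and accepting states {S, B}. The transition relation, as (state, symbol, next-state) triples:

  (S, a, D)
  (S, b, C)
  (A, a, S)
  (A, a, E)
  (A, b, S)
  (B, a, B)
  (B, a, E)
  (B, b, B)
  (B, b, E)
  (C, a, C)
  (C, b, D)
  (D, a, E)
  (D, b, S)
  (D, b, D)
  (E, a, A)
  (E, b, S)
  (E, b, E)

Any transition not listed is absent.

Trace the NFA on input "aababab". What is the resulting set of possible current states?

{S, D, E}

Start in {S}.
Read 'a': S→{D}; now {D}.
Read 'a': D→{E}; now {E}.
Read 'b': E→{S, E}; now {S, E}.
Read 'a': S→{D}, E→{A}; now {A, D}.
Read 'b': A→{S}, D→{S, D}; now {S, D}.
Read 'a': S→{D}, D→{E}; now {D, E}.
Read 'b': D→{S, D}, E→{S, E}; now {S, D, E}.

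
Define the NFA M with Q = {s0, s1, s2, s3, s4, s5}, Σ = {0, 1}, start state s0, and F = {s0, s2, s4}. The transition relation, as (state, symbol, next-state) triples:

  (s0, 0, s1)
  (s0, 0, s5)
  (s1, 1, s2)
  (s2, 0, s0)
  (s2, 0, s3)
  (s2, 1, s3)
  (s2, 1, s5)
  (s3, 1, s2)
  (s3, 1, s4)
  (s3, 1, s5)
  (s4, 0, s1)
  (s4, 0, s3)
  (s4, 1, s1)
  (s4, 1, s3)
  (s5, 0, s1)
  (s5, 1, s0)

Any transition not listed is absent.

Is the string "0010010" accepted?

Yes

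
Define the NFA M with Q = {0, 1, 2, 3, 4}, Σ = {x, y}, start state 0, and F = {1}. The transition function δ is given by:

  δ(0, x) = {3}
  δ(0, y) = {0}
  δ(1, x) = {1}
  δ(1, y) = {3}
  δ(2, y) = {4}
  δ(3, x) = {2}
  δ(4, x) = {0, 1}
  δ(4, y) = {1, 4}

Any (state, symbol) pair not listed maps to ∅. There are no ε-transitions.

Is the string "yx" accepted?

No

Start in {0}.
Read 'y': 0→{0}; now {0}.
Read 'x': 0→{3}; now {3}.
The final set {3} contains no accepting state.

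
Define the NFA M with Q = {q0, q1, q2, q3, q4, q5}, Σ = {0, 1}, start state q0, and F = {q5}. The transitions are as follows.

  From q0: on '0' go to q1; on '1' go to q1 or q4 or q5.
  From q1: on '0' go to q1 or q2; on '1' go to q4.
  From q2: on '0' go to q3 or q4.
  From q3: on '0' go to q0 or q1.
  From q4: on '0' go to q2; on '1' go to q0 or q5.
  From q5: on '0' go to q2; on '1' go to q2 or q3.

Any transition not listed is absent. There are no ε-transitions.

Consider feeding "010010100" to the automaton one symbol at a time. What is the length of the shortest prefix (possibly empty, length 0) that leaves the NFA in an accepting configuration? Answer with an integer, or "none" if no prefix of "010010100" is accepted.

5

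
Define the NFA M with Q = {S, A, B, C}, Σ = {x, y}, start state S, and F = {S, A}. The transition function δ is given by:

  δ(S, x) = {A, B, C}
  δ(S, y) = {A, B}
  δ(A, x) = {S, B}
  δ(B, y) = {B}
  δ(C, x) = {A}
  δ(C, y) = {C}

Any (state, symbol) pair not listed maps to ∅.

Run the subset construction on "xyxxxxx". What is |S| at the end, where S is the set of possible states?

Start in {S}.
Read 'x': S→{A, B, C}; now {A, B, C}.
Read 'y': A→∅, B→{B}, C→{C}; now {B, C}.
Read 'x': B→∅, C→{A}; now {A}.
Read 'x': A→{S, B}; now {S, B}.
Read 'x': S→{A, B, C}, B→∅; now {A, B, C}.
Read 'x': A→{S, B}, B→∅, C→{A}; now {S, A, B}.
Read 'x': S→{A, B, C}, A→{S, B}, B→∅; now {S, A, B, C}.
That set has 4 states.

4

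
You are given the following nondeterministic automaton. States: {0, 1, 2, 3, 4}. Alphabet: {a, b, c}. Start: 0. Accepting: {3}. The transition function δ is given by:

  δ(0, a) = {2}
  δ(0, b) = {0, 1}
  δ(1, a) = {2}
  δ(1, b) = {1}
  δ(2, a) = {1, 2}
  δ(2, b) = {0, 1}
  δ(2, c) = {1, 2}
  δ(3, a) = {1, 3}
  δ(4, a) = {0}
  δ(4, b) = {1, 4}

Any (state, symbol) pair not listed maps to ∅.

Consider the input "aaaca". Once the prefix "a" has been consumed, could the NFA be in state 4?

No

Start in {0}.
Read 'a': {0} → {2}.
State 4 is not in {2}.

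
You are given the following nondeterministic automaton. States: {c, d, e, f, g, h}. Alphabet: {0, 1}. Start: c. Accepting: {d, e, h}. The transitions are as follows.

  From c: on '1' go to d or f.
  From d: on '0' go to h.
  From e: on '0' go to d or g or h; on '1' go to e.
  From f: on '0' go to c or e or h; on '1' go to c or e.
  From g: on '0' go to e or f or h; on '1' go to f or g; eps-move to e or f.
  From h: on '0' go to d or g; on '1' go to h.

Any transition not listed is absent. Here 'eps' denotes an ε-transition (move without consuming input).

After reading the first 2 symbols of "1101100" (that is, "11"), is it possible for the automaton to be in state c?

Yes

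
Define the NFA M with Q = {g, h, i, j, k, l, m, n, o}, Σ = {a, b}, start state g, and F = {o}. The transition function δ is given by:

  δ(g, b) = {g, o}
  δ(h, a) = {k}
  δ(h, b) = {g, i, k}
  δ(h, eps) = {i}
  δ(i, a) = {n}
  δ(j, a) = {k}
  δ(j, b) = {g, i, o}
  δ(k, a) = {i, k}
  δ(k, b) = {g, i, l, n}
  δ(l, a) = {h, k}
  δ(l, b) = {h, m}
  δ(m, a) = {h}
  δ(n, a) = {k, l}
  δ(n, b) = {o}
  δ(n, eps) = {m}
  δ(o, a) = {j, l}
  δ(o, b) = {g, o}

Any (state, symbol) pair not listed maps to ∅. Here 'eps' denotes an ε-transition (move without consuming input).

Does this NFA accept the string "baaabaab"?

Yes

Start in {g}.
Read 'b': g→{g, o}; now {g, o}.
Read 'a': g→∅, o→{j, l}; now {j, l}.
Read 'a': j→{k}, l→{h, k}; union {h, k}; ε-closure = {h, i, k}.
Read 'a': h→{k}, i→{n}, k→{i, k}; union {i, k, n}; ε-closure = {i, k, m, n}.
Read 'b': i→∅, k→{g, i, l, n}, m→∅, n→{o}; union {g, i, l, n, o}; ε-closure = {g, i, l, m, n, o}.
Read 'a': g→∅, i→{n}, l→{h, k}, m→{h}, n→{k, l}, o→{j, l}; union {h, j, k, l, n}; ε-closure = {h, i, j, k, l, m, n}.
Read 'a': h→{k}, i→{n}, j→{k}, k→{i, k}, l→{h, k}, m→{h}, n→{k, l}; union {h, i, k, l, n}; ε-closure = {h, i, k, l, m, n}.
Read 'b': h→{g, i, k}, i→∅, k→{g, i, l, n}, l→{h, m}, m→∅, n→{o}; now {g, h, i, k, l, m, n, o}.
The final set {g, h, i, k, l, m, n, o} contains the accepting state o.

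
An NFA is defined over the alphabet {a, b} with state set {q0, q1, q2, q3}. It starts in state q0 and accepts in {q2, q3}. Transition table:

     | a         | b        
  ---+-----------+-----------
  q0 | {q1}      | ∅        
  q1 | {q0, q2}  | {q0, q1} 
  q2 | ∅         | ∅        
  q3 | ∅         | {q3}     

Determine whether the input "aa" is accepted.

Start in {q0}.
Read 'a': q0→{q1}; now {q1}.
Read 'a': q1→{q0, q2}; now {q0, q2}.
The final set {q0, q2} contains the accepting state q2.

Yes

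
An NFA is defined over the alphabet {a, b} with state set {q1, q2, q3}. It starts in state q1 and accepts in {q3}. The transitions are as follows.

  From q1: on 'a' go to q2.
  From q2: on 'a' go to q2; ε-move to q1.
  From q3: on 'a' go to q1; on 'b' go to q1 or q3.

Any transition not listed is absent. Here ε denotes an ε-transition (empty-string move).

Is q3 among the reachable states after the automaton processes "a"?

No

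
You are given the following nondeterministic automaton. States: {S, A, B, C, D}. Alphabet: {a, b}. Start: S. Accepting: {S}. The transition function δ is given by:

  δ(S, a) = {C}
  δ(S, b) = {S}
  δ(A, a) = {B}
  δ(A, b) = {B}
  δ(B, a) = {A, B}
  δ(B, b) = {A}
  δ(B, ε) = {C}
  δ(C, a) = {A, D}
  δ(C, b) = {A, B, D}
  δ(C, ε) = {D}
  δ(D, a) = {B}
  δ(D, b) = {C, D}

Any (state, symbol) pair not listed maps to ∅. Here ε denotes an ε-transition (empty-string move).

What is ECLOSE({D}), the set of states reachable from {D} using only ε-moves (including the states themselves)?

{D}

Begin with {D}.
No ε-moves leave this set, so the closure equals the set itself.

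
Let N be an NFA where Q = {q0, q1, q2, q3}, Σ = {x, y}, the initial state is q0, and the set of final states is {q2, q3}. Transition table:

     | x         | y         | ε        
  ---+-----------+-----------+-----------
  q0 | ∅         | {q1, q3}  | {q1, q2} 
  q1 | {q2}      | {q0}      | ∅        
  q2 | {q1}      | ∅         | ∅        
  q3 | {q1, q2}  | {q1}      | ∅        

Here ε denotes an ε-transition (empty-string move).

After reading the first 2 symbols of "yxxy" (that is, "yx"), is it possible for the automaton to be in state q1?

Yes

Start: ε-closure({q0}) = {q0, q1, q2}.
Read 'y': q0→{q1, q3}, q1→{q0}, q2→∅; union {q0, q1, q3}; ε-closure = {q0, q1, q2, q3}.
Read 'x': q0→∅, q1→{q2}, q2→{q1}, q3→{q1, q2}; now {q1, q2}.
State q1 is in {q1, q2}.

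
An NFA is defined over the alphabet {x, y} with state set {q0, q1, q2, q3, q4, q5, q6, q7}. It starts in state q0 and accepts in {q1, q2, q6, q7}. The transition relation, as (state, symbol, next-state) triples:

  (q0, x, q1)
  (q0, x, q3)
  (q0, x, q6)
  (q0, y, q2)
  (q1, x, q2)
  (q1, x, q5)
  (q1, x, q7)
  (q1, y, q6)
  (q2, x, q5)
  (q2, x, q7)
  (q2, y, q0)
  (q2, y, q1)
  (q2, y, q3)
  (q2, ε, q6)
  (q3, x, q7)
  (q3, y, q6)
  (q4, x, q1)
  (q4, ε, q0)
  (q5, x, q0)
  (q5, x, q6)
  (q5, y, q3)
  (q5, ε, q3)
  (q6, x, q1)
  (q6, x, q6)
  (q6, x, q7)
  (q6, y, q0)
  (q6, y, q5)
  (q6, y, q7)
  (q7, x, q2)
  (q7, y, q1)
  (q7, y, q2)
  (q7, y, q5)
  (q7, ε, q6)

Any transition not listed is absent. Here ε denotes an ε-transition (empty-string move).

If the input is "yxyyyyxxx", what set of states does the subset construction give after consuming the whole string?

{q0, q1, q2, q3, q5, q6, q7}

Start in {q0}.
Read 'y': q0→{q2}; union {q2}; ε-closure = {q2, q6}.
Read 'x': q2→{q5, q7}, q6→{q1, q6, q7}; union {q1, q5, q6, q7}; ε-closure = {q1, q3, q5, q6, q7}.
Read 'y': q1→{q6}, q3→{q6}, q5→{q3}, q6→{q0, q5, q7}, q7→{q1, q2, q5}; now {q0, q1, q2, q3, q5, q6, q7}.
Read 'y': q0→{q2}, q1→{q6}, q2→{q0, q1, q3}, q3→{q6}, q5→{q3}, q6→{q0, q5, q7}, q7→{q1, q2, q5}; now {q0, q1, q2, q3, q5, q6, q7}.
Read 'y': q0→{q2}, q1→{q6}, q2→{q0, q1, q3}, q3→{q6}, q5→{q3}, q6→{q0, q5, q7}, q7→{q1, q2, q5}; now {q0, q1, q2, q3, q5, q6, q7}.
Read 'y': q0→{q2}, q1→{q6}, q2→{q0, q1, q3}, q3→{q6}, q5→{q3}, q6→{q0, q5, q7}, q7→{q1, q2, q5}; now {q0, q1, q2, q3, q5, q6, q7}.
Read 'x': q0→{q1, q3, q6}, q1→{q2, q5, q7}, q2→{q5, q7}, q3→{q7}, q5→{q0, q6}, q6→{q1, q6, q7}, q7→{q2}; now {q0, q1, q2, q3, q5, q6, q7}.
Read 'x': q0→{q1, q3, q6}, q1→{q2, q5, q7}, q2→{q5, q7}, q3→{q7}, q5→{q0, q6}, q6→{q1, q6, q7}, q7→{q2}; now {q0, q1, q2, q3, q5, q6, q7}.
Read 'x': q0→{q1, q3, q6}, q1→{q2, q5, q7}, q2→{q5, q7}, q3→{q7}, q5→{q0, q6}, q6→{q1, q6, q7}, q7→{q2}; now {q0, q1, q2, q3, q5, q6, q7}.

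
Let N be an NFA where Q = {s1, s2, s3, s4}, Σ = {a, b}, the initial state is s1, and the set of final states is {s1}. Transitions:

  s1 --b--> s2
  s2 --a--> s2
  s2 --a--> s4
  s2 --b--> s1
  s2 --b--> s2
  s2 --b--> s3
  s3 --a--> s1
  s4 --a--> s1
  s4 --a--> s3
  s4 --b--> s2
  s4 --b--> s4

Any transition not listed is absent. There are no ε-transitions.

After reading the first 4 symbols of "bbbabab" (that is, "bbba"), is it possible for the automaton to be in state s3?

Start in {s1}.
Read 'b': {s1} → {s2}.
Read 'b': {s2} → {s1, s2, s3}.
Read 'b': {s1, s2, s3} → {s1, s2, s3}.
Read 'a': {s1, s2, s3} → {s1, s2, s4}.
State s3 is not in {s1, s2, s4}.

No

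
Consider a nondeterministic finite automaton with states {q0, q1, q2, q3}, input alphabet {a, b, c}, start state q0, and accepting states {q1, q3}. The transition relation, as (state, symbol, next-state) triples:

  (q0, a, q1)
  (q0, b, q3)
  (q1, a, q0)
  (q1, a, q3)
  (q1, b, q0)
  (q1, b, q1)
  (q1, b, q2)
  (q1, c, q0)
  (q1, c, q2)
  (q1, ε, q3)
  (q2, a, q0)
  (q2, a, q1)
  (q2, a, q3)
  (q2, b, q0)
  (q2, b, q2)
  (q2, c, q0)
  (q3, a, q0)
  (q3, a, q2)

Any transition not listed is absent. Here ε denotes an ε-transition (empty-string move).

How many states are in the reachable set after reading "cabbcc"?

0

Start in {q0}.
Read 'c': q0→∅; now ∅.
The set is empty and remains empty for the remaining 5 symbols.
That set has 0 states.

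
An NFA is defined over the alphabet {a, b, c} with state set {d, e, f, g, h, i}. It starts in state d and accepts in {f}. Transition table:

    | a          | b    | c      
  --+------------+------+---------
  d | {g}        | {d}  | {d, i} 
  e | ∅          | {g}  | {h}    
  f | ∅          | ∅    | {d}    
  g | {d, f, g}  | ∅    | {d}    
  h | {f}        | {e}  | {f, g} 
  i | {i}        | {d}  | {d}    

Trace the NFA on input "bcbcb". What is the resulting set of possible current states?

{d}

Start in {d}.
Read 'b': {d} → {d}.
Read 'c': {d} → {d, i}.
Read 'b': {d, i} → {d}.
Read 'c': {d} → {d, i}.
Read 'b': {d, i} → {d}.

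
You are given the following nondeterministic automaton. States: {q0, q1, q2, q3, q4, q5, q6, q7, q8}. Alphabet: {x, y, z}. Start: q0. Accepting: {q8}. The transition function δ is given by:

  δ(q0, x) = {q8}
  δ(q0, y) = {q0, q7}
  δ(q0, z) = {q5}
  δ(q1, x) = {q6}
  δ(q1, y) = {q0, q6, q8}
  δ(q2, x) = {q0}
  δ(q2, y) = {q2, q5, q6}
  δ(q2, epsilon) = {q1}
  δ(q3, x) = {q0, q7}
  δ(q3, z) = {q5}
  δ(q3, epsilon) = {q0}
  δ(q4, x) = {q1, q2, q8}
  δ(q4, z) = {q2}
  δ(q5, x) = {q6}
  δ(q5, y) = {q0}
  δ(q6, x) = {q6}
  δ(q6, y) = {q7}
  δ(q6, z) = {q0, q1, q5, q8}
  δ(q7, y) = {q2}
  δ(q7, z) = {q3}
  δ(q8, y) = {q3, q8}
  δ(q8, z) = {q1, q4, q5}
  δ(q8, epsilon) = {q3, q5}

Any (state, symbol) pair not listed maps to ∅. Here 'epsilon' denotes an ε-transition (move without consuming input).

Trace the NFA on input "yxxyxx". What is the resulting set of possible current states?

{q0, q3, q5, q6, q7, q8}

Start in {q0}.
Read 'y': {q0} → {q0, q7}.
Read 'x': {q0, q7} → {q0, q3, q5, q8}.
Read 'x': {q0, q3, q5, q8} → {q0, q3, q5, q6, q7, q8}.
Read 'y': {q0, q3, q5, q6, q7, q8} → {q0, q1, q2, q3, q5, q7, q8}.
Read 'x': {q0, q1, q2, q3, q5, q7, q8} → {q0, q3, q5, q6, q7, q8}.
Read 'x': {q0, q3, q5, q6, q7, q8} → {q0, q3, q5, q6, q7, q8}.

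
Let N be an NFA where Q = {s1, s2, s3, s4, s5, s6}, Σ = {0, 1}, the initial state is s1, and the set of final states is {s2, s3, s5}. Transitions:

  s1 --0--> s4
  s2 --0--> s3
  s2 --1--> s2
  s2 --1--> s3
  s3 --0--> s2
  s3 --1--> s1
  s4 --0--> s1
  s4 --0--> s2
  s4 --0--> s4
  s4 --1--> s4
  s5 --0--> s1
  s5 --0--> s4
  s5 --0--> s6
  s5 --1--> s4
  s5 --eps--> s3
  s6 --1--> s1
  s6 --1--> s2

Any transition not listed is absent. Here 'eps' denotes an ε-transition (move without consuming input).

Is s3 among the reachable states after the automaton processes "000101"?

Yes

Start in {s1}.
Read '0': s1→{s4}; now {s4}.
Read '0': s4→{s1, s2, s4}; now {s1, s2, s4}.
Read '0': s1→{s4}, s2→{s3}, s4→{s1, s2, s4}; now {s1, s2, s3, s4}.
Read '1': s1→∅, s2→{s2, s3}, s3→{s1}, s4→{s4}; now {s1, s2, s3, s4}.
Read '0': s1→{s4}, s2→{s3}, s3→{s2}, s4→{s1, s2, s4}; now {s1, s2, s3, s4}.
Read '1': s1→∅, s2→{s2, s3}, s3→{s1}, s4→{s4}; now {s1, s2, s3, s4}.
State s3 is in {s1, s2, s3, s4}.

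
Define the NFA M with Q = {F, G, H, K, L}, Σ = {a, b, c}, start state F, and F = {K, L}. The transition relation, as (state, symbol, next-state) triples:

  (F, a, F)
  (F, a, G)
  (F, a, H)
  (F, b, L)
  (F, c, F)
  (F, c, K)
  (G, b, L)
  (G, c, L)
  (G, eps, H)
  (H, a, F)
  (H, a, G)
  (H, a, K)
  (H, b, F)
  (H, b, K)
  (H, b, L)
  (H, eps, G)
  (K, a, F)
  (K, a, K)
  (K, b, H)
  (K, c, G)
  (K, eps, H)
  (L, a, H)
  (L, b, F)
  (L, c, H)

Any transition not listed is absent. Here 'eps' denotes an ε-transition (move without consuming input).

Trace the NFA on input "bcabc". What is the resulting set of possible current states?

{F, G, H, K, L}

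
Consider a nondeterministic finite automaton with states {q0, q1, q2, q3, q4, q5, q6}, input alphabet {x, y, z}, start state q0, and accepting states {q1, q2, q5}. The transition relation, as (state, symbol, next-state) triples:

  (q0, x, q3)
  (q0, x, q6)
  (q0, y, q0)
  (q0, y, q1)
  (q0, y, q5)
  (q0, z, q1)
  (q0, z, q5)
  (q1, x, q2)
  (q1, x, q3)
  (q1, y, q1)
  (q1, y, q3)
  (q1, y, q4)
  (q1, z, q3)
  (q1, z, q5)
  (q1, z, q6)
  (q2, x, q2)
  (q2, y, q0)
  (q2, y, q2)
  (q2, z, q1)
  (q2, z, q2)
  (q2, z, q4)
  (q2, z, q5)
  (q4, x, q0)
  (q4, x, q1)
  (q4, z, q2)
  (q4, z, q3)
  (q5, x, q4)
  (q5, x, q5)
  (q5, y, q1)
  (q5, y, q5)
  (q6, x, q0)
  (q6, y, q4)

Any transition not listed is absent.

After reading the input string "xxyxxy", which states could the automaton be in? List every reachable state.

Start in {q0}.
Read 'x': q0→{q3, q6}; now {q3, q6}.
Read 'x': q3→∅, q6→{q0}; now {q0}.
Read 'y': q0→{q0, q1, q5}; now {q0, q1, q5}.
Read 'x': q0→{q3, q6}, q1→{q2, q3}, q5→{q4, q5}; now {q2, q3, q4, q5, q6}.
Read 'x': q2→{q2}, q3→∅, q4→{q0, q1}, q5→{q4, q5}, q6→{q0}; now {q0, q1, q2, q4, q5}.
Read 'y': q0→{q0, q1, q5}, q1→{q1, q3, q4}, q2→{q0, q2}, q4→∅, q5→{q1, q5}; now {q0, q1, q2, q3, q4, q5}.

{q0, q1, q2, q3, q4, q5}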